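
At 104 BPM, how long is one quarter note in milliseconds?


Working:
One quarter-note beat = 60000 / BPM = 60000 / 104 ms
Duration = 60000 / 104
= 576.9 ms


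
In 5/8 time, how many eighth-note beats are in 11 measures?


Time signature 5/8: the bottom number 8 means the eighth note gets one count
The top number 5 means 5 eighth-note beats per measure
Total = 5 × 11 measures
= 55 eighth-note beats


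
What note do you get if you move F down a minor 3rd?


Step by step:
minor 3rd: 3 letter names, 3 semitones
Letter: F - 2 → D
Pitch: F - 3 semitones, spelled as a D → D
= D


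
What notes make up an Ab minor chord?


Minor triad = root + minor 3rd (3 semitones) + perfect 5th (7 semitones)
A triad on Ab stacks thirds, so the chord tones use letter names A-C-E
Root: Ab
Minor 3rd above Ab: Cb
Perfect 5th above Ab: Eb
Chord = Ab Cb Eb


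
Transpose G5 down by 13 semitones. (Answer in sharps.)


Working:
G5: chromatic position 7 in octave 5 → absolute = 5×12 + 7 = 67
Transpose down 13: 67 - 13 = 54
54 = 4×12 + 6 → F# in octave 4
Result = F#4


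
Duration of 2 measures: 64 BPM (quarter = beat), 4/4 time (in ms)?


Quarter-note beat duration = 60000 / 64 ms
Beats per measure (4/4) = 4
One measure = 4 × 60000 / 64 = 240000 / 64 ms
2 measures = 2 × 240000 / 64 = 480000 / 64
= 7500.0 ms


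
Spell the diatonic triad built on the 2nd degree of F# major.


Working:
F# major scale: F# G# A# B C# D# E#
Diatonic triad on degree 2 stacks scale notes 2, 4, 6: G# B D#
G#→B = 3 semitones; G#→D# = 7 semitones → minor triad
= G# B D# (minor)


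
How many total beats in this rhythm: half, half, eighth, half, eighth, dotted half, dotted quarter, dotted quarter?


Let's work it out.
Beat values:
  half = 2 beats
  half = 2 beats
  eighth = 0.5 beats
  half = 2 beats
  eighth = 0.5 beats
  dotted half = 3 beats
  dotted quarter = 1.5 beats
  dotted quarter = 1.5 beats
Sum = 2 + 2 + 0.5 + 2 + 0.5 + 3 + 1.5 + 1.5
= 13 beats


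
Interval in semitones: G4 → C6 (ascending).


Absolute semitone position = octave×12 + chromatic position
G4: 4×12 + 7 = 55
C6: 6×12 + 0 = 72
Difference = 72 - 55 = 17
= 17 semitones


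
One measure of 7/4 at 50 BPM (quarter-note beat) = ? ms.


Step by step:
Quarter-note beat duration = 60000 / 50 ms
Beats per measure (7/4) = 7
One measure = 7 × 60000 / 50 = 420000 / 50 ms
= 8400.0 ms


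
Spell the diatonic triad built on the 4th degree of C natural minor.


Reasoning:
C natural minor scale: C D Eb F G Ab Bb
Diatonic triad on degree 4 stacks scale notes 4, 6, 1: F Ab C
F→Ab = 3 semitones; F→C = 7 semitones → minor triad
= F Ab C (minor)


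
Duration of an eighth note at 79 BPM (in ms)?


Let's work it out.
One quarter-note beat = 60000 / BPM = 60000 / 79 ms
Eighth note = 1/2 × quarter note
Duration = 1/2 × 60000 / 79 = 30000 / 79
= 379.7 ms


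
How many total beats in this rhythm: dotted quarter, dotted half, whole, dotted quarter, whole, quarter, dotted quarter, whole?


Working:
Beat values:
  dotted quarter = 1.5 beats
  dotted half = 3 beats
  whole = 4 beats
  dotted quarter = 1.5 beats
  whole = 4 beats
  quarter = 1 beat
  dotted quarter = 1.5 beats
  whole = 4 beats
Sum = 1.5 + 3 + 4 + 1.5 + 4 + 1 + 1.5 + 4
= 20.5 beats


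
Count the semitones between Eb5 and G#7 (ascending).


Absolute semitone position = octave×12 + chromatic position
Eb5: 5×12 + 3 = 63
G#7: 7×12 + 8 = 92
Difference = 92 - 63 = 29
= 29 semitones


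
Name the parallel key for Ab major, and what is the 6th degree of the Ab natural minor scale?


Reasoning:
Parallel keys share the same tonic but differ in mode
Ab major → parallel is Ab minor
Ab natural minor scale: Ab Bb Cb Db Eb Fb Gb
= Ab minor; 6th degree = Fb


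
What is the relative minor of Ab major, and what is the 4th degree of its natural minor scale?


Working:
The relative minor shares the major's key signature and starts on its 6th degree
6th degree = a major 6th above the tonic; a major 6th above Ab is F
→ relative minor of Ab major is F minor
F natural minor scale: F G Ab Bb C Db Eb
= F minor; 4th degree = Bb


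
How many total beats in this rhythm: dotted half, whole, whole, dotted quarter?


Reasoning:
Beat values:
  dotted half = 3 beats
  whole = 4 beats
  whole = 4 beats
  dotted quarter = 1.5 beats
Sum = 3 + 4 + 4 + 1.5
= 12.5 beats


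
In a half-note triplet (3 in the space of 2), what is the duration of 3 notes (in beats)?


Reasoning:
Triplet: 3 notes occupy the space of 2 half notes
Space = 2 × 2 = 4 beats
Each triplet note = 4 / 3 = 4/3 beats
3 notes = 3 × 4/3 = 4
= 4 beats


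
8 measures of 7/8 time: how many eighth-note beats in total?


Time signature 7/8: the bottom number 8 means the eighth note gets one count
The top number 7 means 7 eighth-note beats per measure
Total = 7 × 8 measures
= 56 eighth-note beats


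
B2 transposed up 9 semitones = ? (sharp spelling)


B2: chromatic position 11 in octave 2 → absolute = 2×12 + 11 = 35
Transpose up 9: 35 + 9 = 44
44 = 3×12 + 8 → G# in octave 3
Result = G#3


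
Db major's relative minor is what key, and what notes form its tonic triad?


Step by step:
The relative minor shares the major's key signature and starts on its 6th degree
6th degree = a major 6th above the tonic; a major 6th above Db is Bb
→ relative minor of Db major is Bb minor
Tonic triad of Bb minor = root + minor 3rd + perfect 5th = Bb Db F
= Bb minor; triad = Bb Db F


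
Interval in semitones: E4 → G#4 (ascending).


Step by step:
Absolute semitone position = octave×12 + chromatic position
E4: 4×12 + 4 = 52
G#4: 4×12 + 8 = 56
Difference = 56 - 52 = 4
= 4 semitones


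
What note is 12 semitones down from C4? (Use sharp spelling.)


Reasoning:
C4: chromatic position 0 in octave 4 → absolute = 4×12 + 0 = 48
Transpose down 12: 48 - 12 = 36
36 = 3×12 + 0 → C in octave 3
Result = C3


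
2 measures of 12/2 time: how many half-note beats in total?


Solution.
Time signature 12/2: the bottom number 2 means the half note gets one count
The top number 12 means 12 half-note beats per measure
Total = 12 × 2 measures
= 24 half-note beats


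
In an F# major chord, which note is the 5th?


Reasoning:
Major triad = root + major 3rd (4 semitones) + perfect 5th (7 semitones)
A triad on F# stacks thirds, so the chord tones use letter names F-A-C
Root: F#
Major 3rd above F#: A#
Perfect 5th above F#: C#
The 5th = C#


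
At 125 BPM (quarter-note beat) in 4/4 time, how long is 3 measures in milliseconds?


Step by step:
Quarter-note beat duration = 60000 / 125 ms
Beats per measure (4/4) = 4
One measure = 4 × 60000 / 125 = 240000 / 125 ms
3 measures = 3 × 240000 / 125 = 720000 / 125
= 5760.0 ms


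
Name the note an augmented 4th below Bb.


A 4th spans 4 letter names, so from B we land on F
An augmented 4th = 6 semitones below Bb
Spell F at that pitch: Fb
= Fb


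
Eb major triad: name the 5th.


Major triad = root + major 3rd (4 semitones) + perfect 5th (7 semitones)
A triad on Eb stacks thirds, so the chord tones use letter names E-G-B
Root: Eb
Major 3rd above Eb: G
Perfect 5th above Eb: Bb
The 5th = Bb


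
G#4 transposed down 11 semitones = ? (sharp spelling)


Let's work it out.
G#4: chromatic position 8 in octave 4 → absolute = 4×12 + 8 = 56
Transpose down 11: 56 - 11 = 45
45 = 3×12 + 9 → A in octave 3
Result = A3


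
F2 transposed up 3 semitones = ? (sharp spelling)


F2: chromatic position 5 in octave 2 → absolute = 2×12 + 5 = 29
Transpose up 3: 29 + 3 = 32
32 = 2×12 + 8 → G# in octave 2
Result = G#2


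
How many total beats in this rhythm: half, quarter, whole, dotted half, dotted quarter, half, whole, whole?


Beat values:
  half = 2 beats
  quarter = 1 beat
  whole = 4 beats
  dotted half = 3 beats
  dotted quarter = 1.5 beats
  half = 2 beats
  whole = 4 beats
  whole = 4 beats
Sum = 2 + 1 + 4 + 3 + 1.5 + 2 + 4 + 4
= 21.5 beats


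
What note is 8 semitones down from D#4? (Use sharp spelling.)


D#4: chromatic position 3 in octave 4 → absolute = 4×12 + 3 = 51
Transpose down 8: 51 - 8 = 43
43 = 3×12 + 7 → G in octave 3
Result = G3


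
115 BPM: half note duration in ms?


One quarter-note beat = 60000 / BPM = 60000 / 115 ms
Half note = 2 × quarter note
Duration = 2 × 60000 / 115 = 120000 / 115
= 1043.5 ms


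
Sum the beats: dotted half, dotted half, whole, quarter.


Step by step:
Beat values:
  dotted half = 3 beats
  dotted half = 3 beats
  whole = 4 beats
  quarter = 1 beat
Sum = 3 + 3 + 4 + 1
= 11 beats


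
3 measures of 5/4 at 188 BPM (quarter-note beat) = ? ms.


Let's work it out.
Quarter-note beat duration = 60000 / 188 ms
Beats per measure (5/4) = 5
One measure = 5 × 60000 / 188 = 300000 / 188 ms
3 measures = 3 × 300000 / 188 = 900000 / 188
= 4787.2 ms


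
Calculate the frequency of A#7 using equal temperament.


Let's work it out.
f = 440 × 2^(n/12) where n = semitones from A4
A#7: 37 semitones from A4
f = 440 × 2^(37/12)
f = 3729.31 Hz


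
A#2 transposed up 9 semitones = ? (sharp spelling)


Reasoning:
A#2: chromatic position 10 in octave 2 → absolute = 2×12 + 10 = 34
Transpose up 9: 34 + 9 = 43
43 = 3×12 + 7 → G in octave 3
Result = G3


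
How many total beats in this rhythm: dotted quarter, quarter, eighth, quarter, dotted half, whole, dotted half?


Working:
Beat values:
  dotted quarter = 1.5 beats
  quarter = 1 beat
  eighth = 0.5 beats
  quarter = 1 beat
  dotted half = 3 beats
  whole = 4 beats
  dotted half = 3 beats
Sum = 1.5 + 1 + 0.5 + 1 + 3 + 4 + 3
= 14 beats


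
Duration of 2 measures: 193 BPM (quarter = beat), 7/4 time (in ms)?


Step by step:
Quarter-note beat duration = 60000 / 193 ms
Beats per measure (7/4) = 7
One measure = 7 × 60000 / 193 = 420000 / 193 ms
2 measures = 2 × 420000 / 193 = 840000 / 193
= 4352.3 ms


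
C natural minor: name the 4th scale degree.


Solution.
Natural minor scale pattern: W-H-W-W-H-W-W (2-1-2-2-1-2-2 semitones)
Starting from C:
  C + 2 semitones → D
  D + 1 semitone → Eb
  Eb + 2 semitones → F
  F + 2 semitones → G
  G + 1 semitone → Ab
  Ab + 2 semitones → Bb
  Bb + 2 semitones → C
Scale: C D Eb F G Ab Bb
Degree 4 = F


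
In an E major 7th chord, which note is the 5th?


Major 7th chord = root + major 3rd + perfect 5th + major 7th
Seventh chords stack in thirds, so the letter names are E-G-B-D
Root: E
Major 3rd above E: G#
Perfect 5th above E: B
Major 7th above E: D#
The 5th = B


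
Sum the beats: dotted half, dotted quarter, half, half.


Beat values:
  dotted half = 3 beats
  dotted quarter = 1.5 beats
  half = 2 beats
  half = 2 beats
Sum = 3 + 1.5 + 2 + 2
= 8.5 beats


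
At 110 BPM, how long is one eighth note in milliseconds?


Reasoning:
One quarter-note beat = 60000 / BPM = 60000 / 110 ms
Eighth note = 1/2 × quarter note
Duration = 1/2 × 60000 / 110 = 30000 / 110
= 272.7 ms


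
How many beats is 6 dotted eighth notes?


Solution.
Base eighth note = 1/2 beats
Dot 1 adds half the previous value: +1/4
One dotted eighth = 1/2 + 1/4 = 3/4
6 of them = 6 × 3/4 = 9/2
= 9/2 beats


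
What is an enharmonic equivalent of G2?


Working:
Enharmonic notes sound the same pitch but are spelled with different letter names
G and Abb name the same pitch class
= Abb2


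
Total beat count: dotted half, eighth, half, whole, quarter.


Beat values:
  dotted half = 3 beats
  eighth = 0.5 beats
  half = 2 beats
  whole = 4 beats
  quarter = 1 beat
Sum = 3 + 0.5 + 2 + 4 + 1
= 10.5 beats


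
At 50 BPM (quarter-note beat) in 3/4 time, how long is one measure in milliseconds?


Solution.
Quarter-note beat duration = 60000 / 50 ms
Beats per measure (3/4) = 3
One measure = 3 × 60000 / 50 = 180000 / 50 ms
= 3600.0 ms


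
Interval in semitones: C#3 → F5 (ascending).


Working:
Absolute semitone position = octave×12 + chromatic position
C#3: 3×12 + 1 = 37
F5: 5×12 + 5 = 65
Difference = 65 - 37 = 28
= 28 semitones


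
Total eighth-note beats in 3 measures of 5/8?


Working:
Time signature 5/8: the bottom number 8 means the eighth note gets one count
The top number 5 means 5 eighth-note beats per measure
Total = 5 × 3 measures
= 15 eighth-note beats


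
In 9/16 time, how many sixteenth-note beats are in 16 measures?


Working:
Time signature 9/16: the bottom number 16 means the sixteenth note gets one count
The top number 9 means 9 sixteenth-note beats per measure
Total = 9 × 16 measures
= 144 sixteenth-note beats


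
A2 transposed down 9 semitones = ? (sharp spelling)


A2: chromatic position 9 in octave 2 → absolute = 2×12 + 9 = 33
Transpose down 9: 33 - 9 = 24
24 = 2×12 + 0 → C in octave 2
Result = C2


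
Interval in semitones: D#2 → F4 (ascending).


Working:
Absolute semitone position = octave×12 + chromatic position
D#2: 2×12 + 3 = 27
F4: 4×12 + 5 = 53
Difference = 53 - 27 = 26
= 26 semitones


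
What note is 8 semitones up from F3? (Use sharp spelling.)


F3: chromatic position 5 in octave 3 → absolute = 3×12 + 5 = 41
Transpose up 8: 41 + 8 = 49
49 = 4×12 + 1 → C# in octave 4
Result = C#4


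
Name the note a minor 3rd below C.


Let's work it out.
A 3rd spans 3 letter names, so from C we land on A
A minor 3rd = 3 semitones below C
Spell A at that pitch: A
= A


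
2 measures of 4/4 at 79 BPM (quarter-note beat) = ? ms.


Solution.
Quarter-note beat duration = 60000 / 79 ms
Beats per measure (4/4) = 4
One measure = 4 × 60000 / 79 = 240000 / 79 ms
2 measures = 2 × 240000 / 79 = 480000 / 79
= 6075.9 ms


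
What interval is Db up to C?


Working:
Letter names: D → C spans 7 letter names → a 7th
Semitones: Db → C = 11 half-steps
A 7th of 11 semitones is a major 7th
= major 7th


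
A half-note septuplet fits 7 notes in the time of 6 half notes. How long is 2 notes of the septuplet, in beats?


Septuplet: 7 notes occupy the space of 6 half notes
Space = 6 × 2 = 12 beats
Each septuplet note = 12 / 7 = 12/7 beats
2 notes = 2 × 12/7 = 24/7
= 24/7 beats


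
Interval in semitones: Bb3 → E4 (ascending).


Solution.
Absolute semitone position = octave×12 + chromatic position
Bb3: 3×12 + 10 = 46
E4: 4×12 + 4 = 52
Difference = 52 - 46 = 6
= 6 semitones


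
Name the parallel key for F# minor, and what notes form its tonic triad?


Parallel keys share the same tonic but differ in mode
F# minor → parallel is F# major
Tonic triad of F# major = F# A# C#
= F# major; triad = F# A# C#


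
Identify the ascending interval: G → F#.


Step by step:
Letter names: G → F spans 7 letter names → a 7th
Semitones: G → F# = 11 half-steps
A 7th of 11 semitones is a major 7th
= major 7th


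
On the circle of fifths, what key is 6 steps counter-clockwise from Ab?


Each counter-clockwise step moves down a perfect 5th (= up a perfect 4th)
From Ab: Ab → Db → F#/Gb → B → E → A → D
= D


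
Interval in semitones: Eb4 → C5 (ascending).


Step by step:
Absolute semitone position = octave×12 + chromatic position
Eb4: 4×12 + 3 = 51
C5: 5×12 + 0 = 60
Difference = 60 - 51 = 9
= 9 semitones


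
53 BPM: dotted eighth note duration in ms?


Step by step:
One quarter-note beat = 60000 / BPM = 60000 / 53 ms
Dotted eighth note = 3/4 × quarter note
Duration = 3/4 × 60000 / 53 = 45000 / 53
= 849.1 ms


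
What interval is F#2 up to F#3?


Working:
Letter names: F → F spans 8 letter names → an octave
Semitones: F#2 → F#3 = 12 half-steps
An octave of 12 semitones is a perfect octave
= perfect octave


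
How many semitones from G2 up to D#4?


Solution.
Absolute semitone position = octave×12 + chromatic position
G2: 2×12 + 7 = 31
D#4: 4×12 + 3 = 51
Difference = 51 - 31 = 20
= 20 semitones


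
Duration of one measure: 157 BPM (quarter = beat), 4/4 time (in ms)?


Reasoning:
Quarter-note beat duration = 60000 / 157 ms
Beats per measure (4/4) = 4
One measure = 4 × 60000 / 157 = 240000 / 157 ms
= 1528.7 ms


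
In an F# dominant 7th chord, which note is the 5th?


Dominant 7th chord = root + major 3rd + perfect 5th + minor 7th
Seventh chords stack in thirds, so the letter names are F-A-C-E
Root: F#
Major 3rd above F#: A#
Perfect 5th above F#: C#
Minor 7th above F#: E
The 5th = C#


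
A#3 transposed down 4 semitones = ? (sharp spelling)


Working:
A#3: chromatic position 10 in octave 3 → absolute = 3×12 + 10 = 46
Transpose down 4: 46 - 4 = 42
42 = 3×12 + 6 → F# in octave 3
Result = F#3


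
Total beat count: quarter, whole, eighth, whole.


Solution.
Beat values:
  quarter = 1 beat
  whole = 4 beats
  eighth = 0.5 beats
  whole = 4 beats
Sum = 1 + 4 + 0.5 + 4
= 9.5 beats


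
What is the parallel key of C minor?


Solution.
Parallel keys share the same tonic but differ in mode
C minor → parallel is C major
= C major


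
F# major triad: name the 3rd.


Major triad = root + major 3rd (4 semitones) + perfect 5th (7 semitones)
A triad on F# stacks thirds, so the chord tones use letter names F-A-C
Root: F#
Major 3rd above F#: A#
Perfect 5th above F#: C#
The 3rd = A#


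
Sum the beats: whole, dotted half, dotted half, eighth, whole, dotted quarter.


Solution.
Beat values:
  whole = 4 beats
  dotted half = 3 beats
  dotted half = 3 beats
  eighth = 0.5 beats
  whole = 4 beats
  dotted quarter = 1.5 beats
Sum = 4 + 3 + 3 + 0.5 + 4 + 1.5
= 16 beats


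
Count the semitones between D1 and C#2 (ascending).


Let's work it out.
Absolute semitone position = octave×12 + chromatic position
D1: 1×12 + 2 = 14
C#2: 2×12 + 1 = 25
Difference = 25 - 14 = 11
= 11 semitones


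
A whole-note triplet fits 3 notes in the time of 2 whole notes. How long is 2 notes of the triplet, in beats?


Reasoning:
Triplet: 3 notes occupy the space of 2 whole notes
Space = 2 × 4 = 8 beats
Each triplet note = 8 / 3 = 8/3 beats
2 notes = 2 × 8/3 = 16/3
= 16/3 beats


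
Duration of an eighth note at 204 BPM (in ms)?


Reasoning:
One quarter-note beat = 60000 / BPM = 60000 / 204 ms
Eighth note = 1/2 × quarter note
Duration = 1/2 × 60000 / 204 = 30000 / 204
= 147.1 ms


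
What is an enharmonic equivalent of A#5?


Enharmonic notes sound the same pitch but are spelled with different letter names
A# and Bb name the same pitch class
= Bb5


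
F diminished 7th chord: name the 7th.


Diminished 7th chord = root + minor 3rd + diminished 5th + diminished 7th
Seventh chords stack in thirds, so the letter names are F-A-C-E
Root: F
Minor 3rd above F: Ab
Diminished 5th above F: Cb
Diminished 7th above F: Ebb
The 7th = Ebb


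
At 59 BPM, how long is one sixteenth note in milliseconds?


One quarter-note beat = 60000 / BPM = 60000 / 59 ms
Sixteenth note = 1/4 × quarter note
Duration = 1/4 × 60000 / 59 = 15000 / 59
= 254.2 ms


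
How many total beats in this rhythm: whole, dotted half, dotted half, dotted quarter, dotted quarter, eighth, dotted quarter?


Beat values:
  whole = 4 beats
  dotted half = 3 beats
  dotted half = 3 beats
  dotted quarter = 1.5 beats
  dotted quarter = 1.5 beats
  eighth = 0.5 beats
  dotted quarter = 1.5 beats
Sum = 4 + 3 + 3 + 1.5 + 1.5 + 0.5 + 1.5
= 15 beats


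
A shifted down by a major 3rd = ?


Solution.
major 3rd: 3 letter names, 4 semitones
Letter: A - 2 → F
Pitch: A - 4 semitones, spelled as an F → F
= F


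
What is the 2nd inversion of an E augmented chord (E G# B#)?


Let's work it out.
Root position: E G# B#
2nd inversion: move root and 3rd up an octave
Bass note: B#
Notes (bottom to top) = B# E G#


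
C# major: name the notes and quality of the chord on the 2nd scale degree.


Solution.
C# major scale: C# D# E# F# G# A# B#
Diatonic triad on degree 2 stacks scale notes 2, 4, 6: D# F# A#
D#→F# = 3 semitones; D#→A# = 7 semitones → minor triad
= D# F# A# (minor)


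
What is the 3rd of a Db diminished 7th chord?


Working:
Diminished 7th chord = root + minor 3rd + diminished 5th + diminished 7th
Seventh chords stack in thirds, so the letter names are D-F-A-C
Root: Db
Minor 3rd above Db: Fb
Diminished 5th above Db: Abb
Diminished 7th above Db: Cbb
The 3rd = Fb


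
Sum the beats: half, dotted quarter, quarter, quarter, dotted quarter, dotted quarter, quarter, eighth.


Beat values:
  half = 2 beats
  dotted quarter = 1.5 beats
  quarter = 1 beat
  quarter = 1 beat
  dotted quarter = 1.5 beats
  dotted quarter = 1.5 beats
  quarter = 1 beat
  eighth = 0.5 beats
Sum = 2 + 1.5 + 1 + 1 + 1.5 + 1.5 + 1 + 0.5
= 10 beats


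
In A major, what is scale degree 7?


Major scale pattern: W-W-H-W-W-W-H (2-2-1-2-2-2-1 semitones)
Starting from A:
  A + 2 semitones → B
  B + 2 semitones → C#
  C# + 1 semitone → D
  D + 2 semitones → E
  E + 2 semitones → F#
  F# + 2 semitones → G#
  G# + 1 semitone → A
Scale: A B C# D E F# G#
Degree 7 = G#


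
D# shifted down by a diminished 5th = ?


Reasoning:
diminished 5th: 5 letter names, 6 semitones
Letter: D - 4 → G
Pitch: D# - 6 semitones, spelled as a G → G##
= G##


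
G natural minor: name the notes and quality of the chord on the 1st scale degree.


Solution.
G natural minor scale: G A Bb C D Eb F
Diatonic triad on degree 1 stacks scale notes 1, 3, 5: G Bb D
G→Bb = 3 semitones; G→D = 7 semitones → minor triad
= G Bb D (minor)


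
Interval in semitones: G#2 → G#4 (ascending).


Solution.
Absolute semitone position = octave×12 + chromatic position
G#2: 2×12 + 8 = 32
G#4: 4×12 + 8 = 56
Difference = 56 - 32 = 24
= 24 semitones


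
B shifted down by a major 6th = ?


major 6th: 6 letter names, 9 semitones
Letter: B - 5 → D
Pitch: B - 9 semitones, spelled as a D → D
= D


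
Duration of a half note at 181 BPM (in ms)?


One quarter-note beat = 60000 / BPM = 60000 / 181 ms
Half note = 2 × quarter note
Duration = 2 × 60000 / 181 = 120000 / 181
= 663.0 ms


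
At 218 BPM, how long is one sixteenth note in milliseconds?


One quarter-note beat = 60000 / BPM = 60000 / 218 ms
Sixteenth note = 1/4 × quarter note
Duration = 1/4 × 60000 / 218 = 15000 / 218
= 68.8 ms


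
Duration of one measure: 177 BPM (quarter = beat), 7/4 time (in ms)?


Step by step:
Quarter-note beat duration = 60000 / 177 ms
Beats per measure (7/4) = 7
One measure = 7 × 60000 / 177 = 420000 / 177 ms
= 2372.9 ms


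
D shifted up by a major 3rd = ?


Working:
major 3rd: 3 letter names, 4 semitones
Letter: D + 2 → F
Pitch: D + 4 semitones, spelled as an F → F#
= F#


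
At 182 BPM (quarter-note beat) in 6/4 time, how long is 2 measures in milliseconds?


Solution.
Quarter-note beat duration = 60000 / 182 ms
Beats per measure (6/4) = 6
One measure = 6 × 60000 / 182 = 360000 / 182 ms
2 measures = 2 × 360000 / 182 = 720000 / 182
= 3956.0 ms


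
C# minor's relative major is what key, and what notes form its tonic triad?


Solution.
The relative major shares the key signature and is a minor 3rd above the minor tonic
A minor 3rd above C# is E
→ relative major of C# minor is E major
Tonic triad of E major = root + major 3rd + perfect 5th = E G# B
= E major; triad = E G# B


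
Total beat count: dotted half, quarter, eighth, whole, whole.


Beat values:
  dotted half = 3 beats
  quarter = 1 beat
  eighth = 0.5 beats
  whole = 4 beats
  whole = 4 beats
Sum = 3 + 1 + 0.5 + 4 + 4
= 12.5 beats


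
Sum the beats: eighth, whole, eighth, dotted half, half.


Reasoning:
Beat values:
  eighth = 0.5 beats
  whole = 4 beats
  eighth = 0.5 beats
  dotted half = 3 beats
  half = 2 beats
Sum = 0.5 + 4 + 0.5 + 3 + 2
= 10 beats


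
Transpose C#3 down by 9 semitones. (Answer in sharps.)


Working:
C#3: chromatic position 1 in octave 3 → absolute = 3×12 + 1 = 37
Transpose down 9: 37 - 9 = 28
28 = 2×12 + 4 → E in octave 2
Result = E2


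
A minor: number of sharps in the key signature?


Solution.
Sharp minor keys follow the circle of fifths: A(0), E(1), B(2), F#(3), C#(4), G#(5), D#(6), A#(7)
A minor has 0 sharps
= 0 sharps


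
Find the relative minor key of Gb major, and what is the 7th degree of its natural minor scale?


The relative minor shares the major's key signature and starts on its 6th degree
6th degree = a major 6th above the tonic; a major 6th above Gb is Eb
→ relative minor of Gb major is Eb minor
Eb natural minor scale: Eb F Gb Ab Bb Cb Db
= Eb minor; 7th degree = Db


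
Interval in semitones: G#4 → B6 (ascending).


Step by step:
Absolute semitone position = octave×12 + chromatic position
G#4: 4×12 + 8 = 56
B6: 6×12 + 11 = 83
Difference = 83 - 56 = 27
= 27 semitones


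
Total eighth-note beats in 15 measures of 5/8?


Step by step:
Time signature 5/8: the bottom number 8 means the eighth note gets one count
The top number 5 means 5 eighth-note beats per measure
Total = 5 × 15 measures
= 75 eighth-note beats


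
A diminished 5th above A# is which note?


A 5th spans 5 letter names, so from A we land on E
A diminished 5th = 6 semitones above A#
Spell E at that pitch: E
= E


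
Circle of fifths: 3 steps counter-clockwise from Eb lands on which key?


Step by step:
Each counter-clockwise step moves down a perfect 5th (= up a perfect 4th)
From Eb: Eb → Ab → Db → F#/Gb
= F#/Gb


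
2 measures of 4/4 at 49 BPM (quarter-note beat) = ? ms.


Quarter-note beat duration = 60000 / 49 ms
Beats per measure (4/4) = 4
One measure = 4 × 60000 / 49 = 240000 / 49 ms
2 measures = 2 × 240000 / 49 = 480000 / 49
= 9795.9 ms


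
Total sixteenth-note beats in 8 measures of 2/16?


Let's work it out.
Time signature 2/16: the bottom number 16 means the sixteenth note gets one count
The top number 2 means 2 sixteenth-note beats per measure
Total = 2 × 8 measures
= 16 sixteenth-note beats


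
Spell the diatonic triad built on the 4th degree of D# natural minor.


Step by step:
D# natural minor scale: D# E# F# G# A# B C#
Diatonic triad on degree 4 stacks scale notes 4, 6, 1: G# B D#
G#→B = 3 semitones; G#→D# = 7 semitones → minor triad
= G# B D# (minor)


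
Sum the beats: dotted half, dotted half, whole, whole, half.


Step by step:
Beat values:
  dotted half = 3 beats
  dotted half = 3 beats
  whole = 4 beats
  whole = 4 beats
  half = 2 beats
Sum = 3 + 3 + 4 + 4 + 2
= 16 beats


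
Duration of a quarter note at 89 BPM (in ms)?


Reasoning:
One quarter-note beat = 60000 / BPM = 60000 / 89 ms
Duration = 60000 / 89
= 674.2 ms


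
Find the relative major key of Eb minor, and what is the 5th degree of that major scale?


Step by step:
The relative major shares the key signature and is a minor 3rd above the minor tonic
A minor 3rd above Eb is Gb
→ relative major of Eb minor is Gb major
Gb major scale: Gb Ab Bb Cb Db Eb F
= Gb major; 5th degree = Db


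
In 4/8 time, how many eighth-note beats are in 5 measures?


Let's work it out.
Time signature 4/8: the bottom number 8 means the eighth note gets one count
The top number 4 means 4 eighth-note beats per measure
Total = 4 × 5 measures
= 20 eighth-note beats


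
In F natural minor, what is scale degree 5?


Step by step:
Natural minor scale pattern: W-H-W-W-H-W-W (2-1-2-2-1-2-2 semitones)
Starting from F:
  F + 2 semitones → G
  G + 1 semitone → Ab
  Ab + 2 semitones → Bb
  Bb + 2 semitones → C
  C + 1 semitone → Db
  Db + 2 semitones → Eb
  Eb + 2 semitones → F
Scale: F G Ab Bb C Db Eb
Degree 5 = C


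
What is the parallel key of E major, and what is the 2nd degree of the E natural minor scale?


Solution.
Parallel keys share the same tonic but differ in mode
E major → parallel is E minor
E natural minor scale: E F# G A B C D
= E minor; 2nd degree = F#


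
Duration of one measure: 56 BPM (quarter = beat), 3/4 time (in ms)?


Quarter-note beat duration = 60000 / 56 ms
Beats per measure (3/4) = 3
One measure = 3 × 60000 / 56 = 180000 / 56 ms
= 3214.3 ms


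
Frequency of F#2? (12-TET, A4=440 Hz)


Let's work it out.
f = 440 × 2^(n/12) where n = semitones from A4
F#2: -27 semitones from A4
f = 440 × 2^(-27/12)
f = 92.50 Hz


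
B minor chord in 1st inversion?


Working:
Root position: B D F#
1st inversion: move root up an octave
Bass note: D
Notes (bottom to top) = D F# B


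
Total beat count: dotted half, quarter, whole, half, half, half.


Let's work it out.
Beat values:
  dotted half = 3 beats
  quarter = 1 beat
  whole = 4 beats
  half = 2 beats
  half = 2 beats
  half = 2 beats
Sum = 3 + 1 + 4 + 2 + 2 + 2
= 14 beats


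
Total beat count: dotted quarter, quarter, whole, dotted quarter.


Working:
Beat values:
  dotted quarter = 1.5 beats
  quarter = 1 beat
  whole = 4 beats
  dotted quarter = 1.5 beats
Sum = 1.5 + 1 + 4 + 1.5
= 8 beats


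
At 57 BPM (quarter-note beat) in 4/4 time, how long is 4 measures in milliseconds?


Working:
Quarter-note beat duration = 60000 / 57 ms
Beats per measure (4/4) = 4
One measure = 4 × 60000 / 57 = 240000 / 57 ms
4 measures = 4 × 240000 / 57 = 960000 / 57
= 16842.1 ms


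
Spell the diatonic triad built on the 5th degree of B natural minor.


Reasoning:
B natural minor scale: B C# D E F# G A
Diatonic triad on degree 5 stacks scale notes 5, 7, 2: F# A C#
F#→A = 3 semitones; F#→C# = 7 semitones → minor triad
= F# A C# (minor)


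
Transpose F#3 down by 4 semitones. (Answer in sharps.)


Reasoning:
F#3: chromatic position 6 in octave 3 → absolute = 3×12 + 6 = 42
Transpose down 4: 42 - 4 = 38
38 = 3×12 + 2 → D in octave 3
Result = D3


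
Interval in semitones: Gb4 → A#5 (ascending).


Absolute semitone position = octave×12 + chromatic position
Gb4: 4×12 + 6 = 54
A#5: 5×12 + 10 = 70
Difference = 70 - 54 = 16
= 16 semitones


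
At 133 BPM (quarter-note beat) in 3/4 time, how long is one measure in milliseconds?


Quarter-note beat duration = 60000 / 133 ms
Beats per measure (3/4) = 3
One measure = 3 × 60000 / 133 = 180000 / 133 ms
= 1353.4 ms


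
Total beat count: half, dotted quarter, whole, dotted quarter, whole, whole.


Solution.
Beat values:
  half = 2 beats
  dotted quarter = 1.5 beats
  whole = 4 beats
  dotted quarter = 1.5 beats
  whole = 4 beats
  whole = 4 beats
Sum = 2 + 1.5 + 4 + 1.5 + 4 + 4
= 17 beats


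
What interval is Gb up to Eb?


Letter names: G → E spans 6 letter names → a 6th
Semitones: Gb → Eb = 9 half-steps
A 6th of 9 semitones is a major 6th
= major 6th


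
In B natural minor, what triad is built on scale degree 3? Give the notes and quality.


Working:
B natural minor scale: B C# D E F# G A
Diatonic triad on degree 3 stacks scale notes 3, 5, 7: D F# A
D→F# = 4 semitones; D→A = 7 semitones → major triad
= D F# A (major)


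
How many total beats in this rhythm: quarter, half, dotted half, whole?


Let's work it out.
Beat values:
  quarter = 1 beat
  half = 2 beats
  dotted half = 3 beats
  whole = 4 beats
Sum = 1 + 2 + 3 + 4
= 10 beats


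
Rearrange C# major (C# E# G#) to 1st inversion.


Step by step:
Root position: C# E# G#
1st inversion: move root up an octave
Bass note: E#
Notes (bottom to top) = E# G# C#


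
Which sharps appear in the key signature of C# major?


Sharp major keys follow the circle of fifths: C(0), G(1), D(2), A(3), E(4), B(5), F#(6), C#(7)
C# major has 7 sharps
Order of sharps: F# C# G# D# A# E# B# → first 7: F#, C#, G#, D#, A#, E#, B#
= F#, C#, G#, D#, A#, E#, B#


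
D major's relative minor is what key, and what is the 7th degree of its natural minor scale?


The relative minor shares the major's key signature and starts on its 6th degree
6th degree = a major 6th above the tonic; a major 6th above D is B
→ relative minor of D major is B minor
B natural minor scale: B C# D E F# G A
= B minor; 7th degree = A


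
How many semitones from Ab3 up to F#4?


Step by step:
Absolute semitone position = octave×12 + chromatic position
Ab3: 3×12 + 8 = 44
F#4: 4×12 + 6 = 54
Difference = 54 - 44 = 10
= 10 semitones


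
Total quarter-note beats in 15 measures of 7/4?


Let's work it out.
Time signature 7/4: the bottom number 4 means the quarter note gets one count
The top number 7 means 7 quarter-note beats per measure
Total = 7 × 15 measures
= 105 quarter-note beats


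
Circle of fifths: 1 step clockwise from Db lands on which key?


Working:
Each clockwise step on the circle of fifths moves up a perfect 5th
From Db: Db → Ab
= Ab


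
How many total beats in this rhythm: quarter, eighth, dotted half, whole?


Working:
Beat values:
  quarter = 1 beat
  eighth = 0.5 beats
  dotted half = 3 beats
  whole = 4 beats
Sum = 1 + 0.5 + 3 + 4
= 8.5 beats


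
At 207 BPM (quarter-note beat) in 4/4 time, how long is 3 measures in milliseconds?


Working:
Quarter-note beat duration = 60000 / 207 ms
Beats per measure (4/4) = 4
One measure = 4 × 60000 / 207 = 240000 / 207 ms
3 measures = 3 × 240000 / 207 = 720000 / 207
= 3478.3 ms


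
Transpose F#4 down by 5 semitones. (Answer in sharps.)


F#4: chromatic position 6 in octave 4 → absolute = 4×12 + 6 = 54
Transpose down 5: 54 - 5 = 49
49 = 4×12 + 1 → C# in octave 4
Result = C#4


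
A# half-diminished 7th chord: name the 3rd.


Half-diminished 7th chord = root + minor 3rd + diminished 5th + minor 7th
Seventh chords stack in thirds, so the letter names are A-C-E-G
Root: A#
Minor 3rd above A#: C#
Diminished 5th above A#: E
Minor 7th above A#: G#
The 3rd = C#


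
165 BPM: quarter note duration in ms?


One quarter-note beat = 60000 / BPM = 60000 / 165 ms
Duration = 60000 / 165
= 363.6 ms


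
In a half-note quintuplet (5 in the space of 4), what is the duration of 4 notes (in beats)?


Let's work it out.
Quintuplet: 5 notes occupy the space of 4 half notes
Space = 4 × 2 = 8 beats
Each quintuplet note = 8 / 5 = 8/5 beats
4 notes = 4 × 8/5 = 32/5
= 32/5 beats


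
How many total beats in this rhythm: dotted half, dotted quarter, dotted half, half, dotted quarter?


Solution.
Beat values:
  dotted half = 3 beats
  dotted quarter = 1.5 beats
  dotted half = 3 beats
  half = 2 beats
  dotted quarter = 1.5 beats
Sum = 3 + 1.5 + 3 + 2 + 1.5
= 11 beats


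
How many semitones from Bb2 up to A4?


Let's work it out.
Absolute semitone position = octave×12 + chromatic position
Bb2: 2×12 + 10 = 34
A4: 4×12 + 9 = 57
Difference = 57 - 34 = 23
= 23 semitones


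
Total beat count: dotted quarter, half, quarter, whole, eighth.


Solution.
Beat values:
  dotted quarter = 1.5 beats
  half = 2 beats
  quarter = 1 beat
  whole = 4 beats
  eighth = 0.5 beats
Sum = 1.5 + 2 + 1 + 4 + 0.5
= 9 beats


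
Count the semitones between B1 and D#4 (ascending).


Absolute semitone position = octave×12 + chromatic position
B1: 1×12 + 11 = 23
D#4: 4×12 + 3 = 51
Difference = 51 - 23 = 28
= 28 semitones


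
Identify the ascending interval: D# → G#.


Solution.
Letter names: D → G spans 4 letter names → a 4th
Semitones: D# → G# = 5 half-steps
A 4th of 5 semitones is a perfect 4th
= perfect 4th


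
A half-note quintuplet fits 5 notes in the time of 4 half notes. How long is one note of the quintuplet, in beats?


Quintuplet: 5 notes occupy the space of 4 half notes
Space = 4 × 2 = 8 beats
Each quintuplet note = 8 / 5 = 8/5 beats
= 8/5 beats


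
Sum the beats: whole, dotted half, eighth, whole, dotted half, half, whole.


Solution.
Beat values:
  whole = 4 beats
  dotted half = 3 beats
  eighth = 0.5 beats
  whole = 4 beats
  dotted half = 3 beats
  half = 2 beats
  whole = 4 beats
Sum = 4 + 3 + 0.5 + 4 + 3 + 2 + 4
= 20.5 beats


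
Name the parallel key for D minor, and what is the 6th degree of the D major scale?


Let's work it out.
Parallel keys share the same tonic but differ in mode
D minor → parallel is D major
D major scale: D E F# G A B C#
= D major; 6th degree = B


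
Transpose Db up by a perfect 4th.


Let's work it out.
perfect 4th: 4 letter names, 5 semitones
Letter: D + 3 → G
Pitch: Db + 5 semitones, spelled as a G → Gb
= Gb


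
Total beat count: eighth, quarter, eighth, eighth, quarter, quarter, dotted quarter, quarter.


Reasoning:
Beat values:
  eighth = 0.5 beats
  quarter = 1 beat
  eighth = 0.5 beats
  eighth = 0.5 beats
  quarter = 1 beat
  quarter = 1 beat
  dotted quarter = 1.5 beats
  quarter = 1 beat
Sum = 0.5 + 1 + 0.5 + 0.5 + 1 + 1 + 1.5 + 1
= 7 beats


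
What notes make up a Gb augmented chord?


Augmented triad = root + major 3rd (4 semitones) + augmented 5th (8 semitones)
A triad on Gb stacks thirds, so the chord tones use letter names G-B-D
Root: Gb
Major 3rd above Gb: Bb
Augmented 5th above Gb: D
Chord = Gb Bb D


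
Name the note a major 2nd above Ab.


Step by step:
A 2nd spans 2 letter names, so from A we land on B
A major 2nd = 2 semitones above Ab
Spell B at that pitch: Bb
= Bb


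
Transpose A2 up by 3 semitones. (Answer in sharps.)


A2: chromatic position 9 in octave 2 → absolute = 2×12 + 9 = 33
Transpose up 3: 33 + 3 = 36
36 = 3×12 + 0 → C in octave 3
Result = C3


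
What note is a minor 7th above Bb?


Solution.
A 7th spans 7 letter names, so from B we land on A
A minor 7th = 10 semitones above Bb
Spell A at that pitch: Ab
= Ab


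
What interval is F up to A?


Letter names: F → A spans 3 letter names → a 3rd
Semitones: F → A = 4 half-steps
A 3rd of 4 semitones is a major 3rd
= major 3rd


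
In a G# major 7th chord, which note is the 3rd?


Reasoning:
Major 7th chord = root + major 3rd + perfect 5th + major 7th
Seventh chords stack in thirds, so the letter names are G-B-D-F
Root: G#
Major 3rd above G#: B#
Perfect 5th above G#: D#
Major 7th above G#: F##
The 3rd = B#


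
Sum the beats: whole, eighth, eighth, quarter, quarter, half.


Step by step:
Beat values:
  whole = 4 beats
  eighth = 0.5 beats
  eighth = 0.5 beats
  quarter = 1 beat
  quarter = 1 beat
  half = 2 beats
Sum = 4 + 0.5 + 0.5 + 1 + 1 + 2
= 9 beats


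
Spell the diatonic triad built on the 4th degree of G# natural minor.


Reasoning:
G# natural minor scale: G# A# B C# D# E F#
Diatonic triad on degree 4 stacks scale notes 4, 6, 1: C# E G#
C#→E = 3 semitones; C#→G# = 7 semitones → minor triad
= C# E G# (minor)


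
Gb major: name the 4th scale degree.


Working:
Major scale pattern: W-W-H-W-W-W-H (2-2-1-2-2-2-1 semitones)
Starting from Gb:
  Gb + 2 semitones → Ab
  Ab + 2 semitones → Bb
  Bb + 1 semitone → Cb
  Cb + 2 semitones → Db
  Db + 2 semitones → Eb
  Eb + 2 semitones → F
  F + 1 semitone → Gb
Scale: Gb Ab Bb Cb Db Eb F
Degree 4 = Cb


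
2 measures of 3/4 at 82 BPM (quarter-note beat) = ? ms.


Let's work it out.
Quarter-note beat duration = 60000 / 82 ms
Beats per measure (3/4) = 3
One measure = 3 × 60000 / 82 = 180000 / 82 ms
2 measures = 2 × 180000 / 82 = 360000 / 82
= 4390.2 ms


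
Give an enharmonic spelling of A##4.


Reasoning:
Enharmonic notes sound the same pitch but are spelled with different letter names
A## and B name the same pitch class
= B4


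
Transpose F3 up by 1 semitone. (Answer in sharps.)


F3: chromatic position 5 in octave 3 → absolute = 3×12 + 5 = 41
Transpose up 1: 41 + 1 = 42
42 = 3×12 + 6 → F# in octave 3
Result = F#3


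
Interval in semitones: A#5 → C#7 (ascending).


Absolute semitone position = octave×12 + chromatic position
A#5: 5×12 + 10 = 70
C#7: 7×12 + 1 = 85
Difference = 85 - 70 = 15
= 15 semitones


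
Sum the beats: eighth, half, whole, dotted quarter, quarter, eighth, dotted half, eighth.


Reasoning:
Beat values:
  eighth = 0.5 beats
  half = 2 beats
  whole = 4 beats
  dotted quarter = 1.5 beats
  quarter = 1 beat
  eighth = 0.5 beats
  dotted half = 3 beats
  eighth = 0.5 beats
Sum = 0.5 + 2 + 4 + 1.5 + 1 + 0.5 + 3 + 0.5
= 13 beats


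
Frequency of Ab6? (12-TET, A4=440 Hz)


f = 440 × 2^(n/12) where n = semitones from A4
Ab6: 23 semitones from A4
f = 440 × 2^(23/12)
f = 1661.22 Hz
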